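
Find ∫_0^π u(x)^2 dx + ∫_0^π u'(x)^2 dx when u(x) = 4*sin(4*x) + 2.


||u||_{H^1(0,π)}^2 = 140*π

u'(x) = 16*cos(4*x).
Expand u² and (u')² and integrate term by term on (0, π), using: for integers n ≥ 1, ∫_0^π sin²(nx) dx = ∫_0^π cos²(nx) dx = π/2; for n ≠ n', ∫_0^π sin(nx)sin(n'x) dx = ∫_0^π cos(nx)cos(n'x) dx = 0; and by product-to-sum, ∫_0^π sin(nx)cos(n'x) dx = ½∫_0^π [sin((n+n')x) + sin((n−n')x)] dx, which is 0 when n+n' is even and 2n/(n²−n'²) when n+n' is odd (it need not vanish on (0, π)). For the constant mode: ∫_0^π 1 dx = π, ∫_0^π cos(nx) dx = 0, ∫_0^π sin(nx) dx = (1−(−1)^n)/n.
  u² squared terms: (2)²·∫1 dx = 4·π = 4*π;  (4)²·∫sin(4x)² dx = 16·π/2 = 8*π.
  u² cross terms: 2·(2)·(4)·∫1·sin(4x) dx = 16·(0) = 0.
  So ∫_0^π u² dx = 4*π + 8*π + 0 = 12*π.
  (u')² squared terms: (16)²·∫cos(4x)² dx = 256·π/2 = 128*π.
  So ∫_0^π (u')² dx = 128*π.
||u||_{H^1}^2 = (12*π) + (128*π) = 140*π.


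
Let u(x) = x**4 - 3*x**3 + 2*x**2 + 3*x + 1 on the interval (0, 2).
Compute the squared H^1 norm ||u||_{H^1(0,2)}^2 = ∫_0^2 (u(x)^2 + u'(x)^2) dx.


||u||_{H^1}^2 = 17296/315

The H^1 norm (squared) on an interval (0, L) is
  ||u||_{H^1}^2 = ∫_0^L u(x)^2 dx + ∫_0^L u'(x)^2 dx.
Compute u'(x) = 4*x**3 - 9*x**2 + 4*x + 3.
Then u(x)^2 = x**8 - 6*x**7 + 13*x**6 - 6*x**5 - 12*x**4 + 6*x**3 + 13*x**2 + 6*x + 1 and u'(x)^2 = 16*x**6 - 72*x**5 + 113*x**4 - 48*x**3 - 38*x**2 + 24*x + 9.
Integrate each monomial from 0 to 2 using ∫_0^2 c·x^n dx = c·2^(n+1)/(n+1):
  ∫_0^2 u(x)^2 dx = ∫_0^2 (x^8 - 6*x^7 + 13*x^6 - 6*x^5 - 12*x^4 + 6*x^3 + 13*x^2 + 6*x + 1) dx. Term by term:
    ∫_0^2 x^8 dx = 512/9;  ∫_0^2 -6*x^7 dx = -192;  ∫_0^2 13*x^6 dx = 1664/7;
    ∫_0^2 -6*x^5 dx = -64;  ∫_0^2 -12*x^4 dx = -384/5;  ∫_0^2 6*x^3 dx = 24;
    ∫_0^2 13*x^2 dx = 104/3;  ∫_0^2 6*x dx = 12;  ∫_0^2 1 dx = 2.
  Sum: 512/9 − 192 + 1664/7 − 64 − 384/5 + 24 + 104/3 + 12 + 2 = 10858/315.
  ∫_0^2 u'(x)^2 dx = ∫_0^2 (16*x^6 - 72*x^5 + 113*x^4 - 48*x^3 - 38*x^2 + 24*x + 9) dx. Term by term:
    ∫_0^2 16*x^6 dx = 2048/7;  ∫_0^2 -72*x^5 dx = -768;  ∫_0^2 113*x^4 dx = 3616/5;
    ∫_0^2 -48*x^3 dx = -192;  ∫_0^2 -38*x^2 dx = -304/3;  ∫_0^2 24*x dx = 48;
    ∫_0^2 9 dx = 18.
  Sum: 2048/7 − 768 + 3616/5 − 192 − 304/3 + 48 + 18 = 2146/105.
Adding: ||u||_{H^1}^2 = 10858/315 + 2146/105 = 17296/315.


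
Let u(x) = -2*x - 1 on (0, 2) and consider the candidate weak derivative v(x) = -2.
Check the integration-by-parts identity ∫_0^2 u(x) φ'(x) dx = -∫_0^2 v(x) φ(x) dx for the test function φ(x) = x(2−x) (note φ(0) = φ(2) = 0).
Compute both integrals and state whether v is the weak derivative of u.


LHS = 8/3, RHS = 8/3. Yes, v = u' weakly.

u(x) = -2*x - 1, classical derivative u'(x) = -2.
φ(x) = x(2−x), so φ'(x) = 2 - 2*x.
Note φ(0) = φ(2) = 0, so the boundary term u·φ vanishes.
LHS = ∫_0^2 u(x) φ'(x) dx = ∫_0^2 (4*x^2 - 2*x - 2) dx. Term by term:
  ∫_0^2 4*x^2 dx = 32/3;  ∫_0^2 -2*x dx = -4;  ∫_0^2 -2 dx = -4.
Sum: 32/3 − 4 − 4 = 8/3.
So LHS = 8/3.
∫_0^2 v(x) φ(x) dx = ∫_0^2 (2*x^2 - 4*x) dx. Term by term:
  ∫_0^2 2*x^2 dx = 16/3;  ∫_0^2 -4*x dx = -8.
Sum: 16/3 − 8 = -8/3.
So RHS = -∫_0^2 v(x) φ(x) dx = 8/3.
LHS = RHS, so the identity holds for this test φ.
Moreover u is smooth here and v(x) = u'(x) = -2 pointwise, so the identity holds for every test function. Hence v is the weak derivative of u.


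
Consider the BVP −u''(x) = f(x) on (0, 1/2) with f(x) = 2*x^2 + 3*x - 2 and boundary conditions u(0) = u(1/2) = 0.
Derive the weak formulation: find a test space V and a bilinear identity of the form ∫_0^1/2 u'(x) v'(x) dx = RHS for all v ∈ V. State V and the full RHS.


V = H^1_0(0, 1/2) (so v(0) = v(1/2) = 0); weak form: ∫_0^1/2 u'v' dx = ∫_0^1/2 (2*x^2 + 3*x - 2) v dx for all v ∈ V.

Multiply both sides by a test function v and integrate from 0 to 1/2:
  ∫_0^1/2 −u''(x) v(x) dx = ∫_0^1/2 f(x) v(x) dx.
Integrate the LHS by parts once:
  ∫_0^1/2 −u'' v dx = −[u'(x) v(x)]_0^1/2 + ∫_0^1/2 u'(x) v'(x) dx.
Thus ∫_0^1/2 u'(x) v'(x) dx = ∫_0^1/2 f(x) v(x) dx + [u'(x) v(x)]_0^1/2.
Choose V so that boundary terms are either known or forced to vanish.
u is Dirichlet: u(0) = u(1/2) = 0. Let V = H^1_0(0, 1/2); then v(0) = v(1/2) = 0, and [u' v]_0^1/2 = 0.
Weak formulation: find u (satisfying any essential BC) such that ∫_0^1/2 u'(x) v'(x) dx = ∫_0^1/2 f v dx for all v ∈ V.
Substituting f(x) = 2*x^2 + 3*x - 2, the right-hand side is ∫_0^1/2 (2*x^2 + 3*x - 2) v dx.


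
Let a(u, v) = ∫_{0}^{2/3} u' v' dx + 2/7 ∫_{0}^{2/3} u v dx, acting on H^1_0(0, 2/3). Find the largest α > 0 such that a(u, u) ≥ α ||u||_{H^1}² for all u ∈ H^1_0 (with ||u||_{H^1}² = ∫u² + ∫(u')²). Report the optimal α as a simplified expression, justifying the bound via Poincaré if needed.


α = (8 + 63*π^2)/(7*(4 + 9*π^2))

Coercivity of a(·,·) on H^1_0(0, 2/3) means a(u, u) ≥ α ||u||_{H^1}² for every u ∈ H^1_0.
The interval has length L = 2/3, and Poincaré/coercivity depend only on L. Here a(u, u) = ∫(u')² + (2/7)·∫u².
Here 0 < c = 2/7 < 1. The condition a(u,u) ≥ α||u||_{H^1}² reads (1−α)∫(u')² ≥ (α−c)∫u². Any admissible α is ≤ 1 (rapidly oscillating u have ∫u²/∫(u')² → 0), and α = 1 would force 0 ≥ (1−c)∫u², impossible since c < 1; so 1−α > 0. By the sharp Poincaré inequality on H^1_0 of an interval of length L, ∫(u')² ≥ (π/L)²∫u² with equality for the first sine mode sin(π(x−x₀)/L) (x₀ the left endpoint), so the inequality holds for all u iff (1−α)(π/L)² ≥ α − c, i.e. α ≤ ((π/L)² + c)/((π/L)² + 1) = (1 + c(L/π)²)/(1 + (L/π)²). With (π/L)² = 9*π^2/4 and c = 2/7, the largest admissible constant is α = ((π/L)² + c)/((π/L)² + 1).
Simplifying, α = (8 + 63*π^2)/(7*(4 + 9*π^2)).


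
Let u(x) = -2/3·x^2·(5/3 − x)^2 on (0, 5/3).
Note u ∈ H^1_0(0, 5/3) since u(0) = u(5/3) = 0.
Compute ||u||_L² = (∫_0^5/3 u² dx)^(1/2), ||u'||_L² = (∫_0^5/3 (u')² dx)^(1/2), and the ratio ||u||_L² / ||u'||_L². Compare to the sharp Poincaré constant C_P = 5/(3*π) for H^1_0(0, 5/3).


||u||_L² / ||u'||_L² = 5*sqrt(3)/18 < C_P = 5/(3*π).

u(x) = -2/3·x^2·(5/3 − x)^2, so u'(x) = 4*x*(-18*x^2 + 45*x - 25)/27.
u(x) = -2/3·x^2·(5/3 − x)^2 vanishes at x = 0 and x = 5/3, so u ∈ H^1_0(0, 5/3). Differentiate via the product rule and integrate the resulting polynomials term by term.
  ∫_0^5/3 u² dx = ∫_0^5/3 (4*x^8/9 - 80*x^7/27 + 200*x^6/27 - 2000*x^5/243 + 2500*x^4/729) dx. Term by term:
    ∫_0^5/3 4*x^8/9 dx = 7812500/1594323;  ∫_0^5/3 -80*x^7/27 dx = -3906250/177147;  ∫_0^5/3 200*x^6/27 dx = 15625000/413343;
    ∫_0^5/3 -2000*x^5/243 dx = -15625000/531441;  ∫_0^5/3 2500*x^4/729 dx = 1562500/177147.
  Sum: 7812500/1594323 − 3906250/177147 + 15625000/413343 − 15625000/531441 + 1562500/177147 = 781250/11160261.
  ∫_0^5/3 (u')² dx = ∫_0^5/3 (64*x^6/9 - 320*x^5/9 + 5200*x^4/81 - 4000*x^3/81 + 10000*x^2/729) dx. Term by term:
    ∫_0^5/3 64*x^6/9 dx = 5000000/137781;  ∫_0^5/3 -320*x^5/9 dx = -2500000/19683;  ∫_0^5/3 5200*x^4/81 dx = 3250000/19683;
    ∫_0^5/3 -4000*x^3/81 dx = -625000/6561;  ∫_0^5/3 10000*x^2/729 dx = 1250000/59049.
  Sum: 5000000/137781 − 2500000/19683 + 3250000/19683 − 625000/6561 + 1250000/59049 = 125000/413343.
∫_0^5/3 u² dx = 781250/11160261, so ||u||_L² = 625*sqrt(42)/15309.
∫_0^5/3 (u')² dx = 125000/413343, so ||u'||_L² = 250*sqrt(14)/1701.
Ratio ||u||_L² / ||u'||_L² = 5*sqrt(3)/18.
Sharp Poincaré constant on H^1_0(0, 5/3) is C_P = L/π = 5/(3*π), achieved by sin(3*π/5·x).
A polynomial bump cannot attain the sharp Poincaré constant (only the first sine eigenfunction does), so the ratio is strictly less than C_P, consistent with ||u||_L² ≤ C_P ||u'||_L².


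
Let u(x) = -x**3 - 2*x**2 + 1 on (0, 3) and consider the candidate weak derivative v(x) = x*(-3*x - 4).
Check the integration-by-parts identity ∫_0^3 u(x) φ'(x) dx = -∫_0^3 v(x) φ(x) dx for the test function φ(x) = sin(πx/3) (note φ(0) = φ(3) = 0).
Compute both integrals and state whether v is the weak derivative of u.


LHS = -324/π^3 + 117/π, RHS = -324/π^3 + 117/π. Yes, v = u' weakly.

u(x) = -x**3 - 2*x**2 + 1, classical derivative u'(x) = -3*x**2 - 4*x.
φ(x) = sin(πx/3), so φ'(x) = π*cos(π*x/3)/3.
Note φ(0) = φ(3) = 0, so the boundary term u·φ vanishes.
LHS = ∫_0^3 u(x) φ'(x) dx = ∫_0^3 (-π*x^3*cos(π*x/3)/3 - 2*π*x^2*cos(π*x/3)/3 + π*cos(π*x/3)/3) dx. Term by term:
  ∫_0^3 π*cos(π*x/3)/3 dx = 0;  ∫_0^3 -2*π*x^2*cos(π*x/3)/3 dx = 36/π;  ∫_0^3 -π*x^3*cos(π*x/3)/3 dx = -324/π^3 + 81/π.
Sum: 0 + 36/π + -324/π^3 + 81/π = -324/π^3 + 117/π.
So LHS = -324/π^3 + 117/π.
∫_0^3 v(x) φ(x) dx = ∫_0^3 (-3*x^2*sin(π*x/3) - 4*x*sin(π*x/3)) dx. Term by term:
  ∫_0^3 -4*x*sin(π*x/3) dx = -36/π;  ∫_0^3 -3*x^2*sin(π*x/3) dx = -81/π + 324/π^3.
Sum: -36/π + -81/π + 324/π^3 = -117/π + 324/π^3.
So RHS = -∫_0^3 v(x) φ(x) dx = -324/π^3 + 117/π.
LHS = RHS, so the identity holds for this test φ.
Moreover u is smooth here and v(x) = u'(x) = -3*x**2 - 4*x pointwise, so the identity holds for every test function. Hence v is the weak derivative of u.


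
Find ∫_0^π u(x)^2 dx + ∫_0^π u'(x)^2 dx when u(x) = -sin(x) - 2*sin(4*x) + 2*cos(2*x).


||u||_{H^1(0,π)}^2 = 40/3 + 45*π

u'(x) = -4*sin(2*x) - cos(x) - 8*cos(4*x).
Expand u² and (u')² and integrate term by term on (0, π), using: for integers n ≥ 1, ∫_0^π sin²(nx) dx = ∫_0^π cos²(nx) dx = π/2; for n ≠ n', ∫_0^π sin(nx)sin(n'x) dx = ∫_0^π cos(nx)cos(n'x) dx = 0; and by product-to-sum, ∫_0^π sin(nx)cos(n'x) dx = ½∫_0^π [sin((n+n')x) + sin((n−n')x)] dx, which is 0 when n+n' is even and 2n/(n²−n'²) when n+n' is odd (it need not vanish on (0, π)).
  u² squared terms: (-1)²·∫sin(x)² dx = 1·π/2 = π/2;  (-2)²·∫sin(4x)² dx = 4·π/2 = 2*π;  (2)²·∫cos(2x)² dx = 4·π/2 = 2*π.
  u² cross terms: 2·(-1)·(-2)·∫sin(x)·sin(4x) dx = 4·(0) = 0;  2·(-1)·(2)·∫sin(x)·cos(2x) dx = -4·(-2/3) = 8/3;  2·(-2)·(2)·∫sin(4x)·cos(2x) dx = -8·(0) = 0.
  So ∫_0^π u² dx = π/2 + 2*π + 2*π + 0 + 8/3 + 0 = 8/3 + 9*π/2.
  (u')² squared terms: (-1)²·∫cos(x)² dx = 1·π/2 = π/2;  (-8)²·∫cos(4x)² dx = 64·π/2 = 32*π;  (-4)²·∫sin(2x)² dx = 16·π/2 = 8*π.
  (u')² cross terms: 2·(-1)·(-8)·∫cos(x)·cos(4x) dx = 16·(0) = 0;  2·(-1)·(-4)·∫cos(x)·sin(2x) dx = 8·(4/3) = 32/3;  2·(-8)·(-4)·∫cos(4x)·sin(2x) dx = 64·(0) = 0.
  So ∫_0^π (u')² dx = π/2 + 32*π + 8*π + 0 + 32/3 + 0 = 32/3 + 81*π/2.
||u||_{H^1}^2 = (8/3 + 9*π/2) + (32/3 + 81*π/2) = 40/3 + 45*π.


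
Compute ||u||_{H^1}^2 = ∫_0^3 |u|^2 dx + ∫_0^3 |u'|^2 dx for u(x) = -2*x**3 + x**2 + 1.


||u||_{H^1}^2 = 71817/35

The H^1 norm (squared) on an interval (0, L) is
  ||u||_{H^1}^2 = ∫_0^L u(x)^2 dx + ∫_0^L u'(x)^2 dx.
Compute u'(x) = -6*x**2 + 2*x.
Then u(x)^2 = 4*x**6 - 4*x**5 + x**4 - 4*x**3 + 2*x**2 + 1 and u'(x)^2 = 36*x**4 - 24*x**3 + 4*x**2.
Integrate each monomial from 0 to 3 using ∫_0^3 c·x^n dx = c·3^(n+1)/(n+1):
  ∫_0^3 u(x)^2 dx = ∫_0^3 (4*x^6 - 4*x^5 + x^4 - 4*x^3 + 2*x^2 + 1) dx. Term by term:
    ∫_0^3 4*x^6 dx = 8748/7;  ∫_0^3 -4*x^5 dx = -486;  ∫_0^3 x^4 dx = 243/5;
    ∫_0^3 -4*x^3 dx = -81;  ∫_0^3 2*x^2 dx = 18;  ∫_0^3 1 dx = 3.
  Sum: 8748/7 − 486 + 243/5 − 81 + 18 + 3 = 26331/35.
  ∫_0^3 u'(x)^2 dx = ∫_0^3 (36*x^4 - 24*x^3 + 4*x^2) dx. Term by term:
    ∫_0^3 36*x^4 dx = 8748/5;  ∫_0^3 -24*x^3 dx = -486;  ∫_0^3 4*x^2 dx = 36.
  Sum: 8748/5 − 486 + 36 = 6498/5.
Adding: ||u||_{H^1}^2 = 26331/35 + 6498/5 = 71817/35.


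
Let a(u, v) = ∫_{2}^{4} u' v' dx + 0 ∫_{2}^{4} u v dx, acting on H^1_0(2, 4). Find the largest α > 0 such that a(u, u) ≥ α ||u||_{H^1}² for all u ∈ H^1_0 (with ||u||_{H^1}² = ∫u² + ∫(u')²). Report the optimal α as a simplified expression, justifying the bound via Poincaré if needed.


α = π^2/(4 + π^2)

Coercivity of a(·,·) on H^1_0(2, 4) means a(u, u) ≥ α ||u||_{H^1}² for every u ∈ H^1_0.
The interval has length L = 2, and Poincaré/coercivity depend only on L. Here a(u, u) = ∫(u')² + (0)·∫u².
Here c = 0, so a(u,u) = ∫(u')² alone. The condition a(u,u) ≥ α||u||_{H^1}² reads (1−α)∫(u')² ≥ (α−c)∫u². Any admissible α is ≤ 1 (rapidly oscillating u have ∫u²/∫(u')² → 0), and α = 1 would force 0 ≥ (1−c)∫u², impossible since c < 1; so 1−α > 0. By the sharp Poincaré inequality on H^1_0 of an interval of length L, ∫(u')² ≥ (π/L)²∫u² with equality for the first sine mode sin(π(x−x₀)/L) (x₀ the left endpoint), so the inequality holds for all u iff (1−α)(π/L)² ≥ α − c, i.e. α ≤ ((π/L)² + c)/((π/L)² + 1) = (1 + c(L/π)²)/(1 + (L/π)²). (Direct route, valid since c ≤ 0: Poincaré gives c∫u² ≥ c(L/π)²∫(u')², so a(u,u) ≥ (1 + c(L/π)²)∫(u')², while ||u||_{H^1}² ≤ (1 + (L/π)²)∫(u')²; dividing yields the same α.) With (π/L)² = π^2/4 and c = 0, the largest admissible constant is α = ((π/L)² + c)/((π/L)² + 1).
Simplifying, α = π^2/(4 + π^2).


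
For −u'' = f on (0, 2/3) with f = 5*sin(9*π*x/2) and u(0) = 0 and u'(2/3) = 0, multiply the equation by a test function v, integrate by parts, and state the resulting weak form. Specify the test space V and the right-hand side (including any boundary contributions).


V = {v ∈ H^1(0, 2/3) : v(0) = 0} (test functions vanish at x = 0 where u is specified); weak form: ∫_0^2/3 u'v' dx = ∫_0^2/3 (5*sin(9*π*x/2)) v dx for all v ∈ V.

Multiply both sides by a test function v and integrate from 0 to 2/3:
  ∫_0^2/3 −u''(x) v(x) dx = ∫_0^2/3 f(x) v(x) dx.
Integrate the LHS by parts once:
  ∫_0^2/3 −u'' v dx = −[u'(x) v(x)]_0^2/3 + ∫_0^2/3 u'(x) v'(x) dx.
Thus ∫_0^2/3 u'(x) v'(x) dx = ∫_0^2/3 f(x) v(x) dx + [u'(x) v(x)]_0^2/3.
Choose V so that boundary terms are either known or forced to vanish.
Mixed BC: u(0) = 0 (Dirichlet) and u'(2/3) = 0 (Neumann). Define V = {v ∈ H^1(0, 2/3) : v(0) = 0}. Then [u' v]_0^2/3 = u'(2/3)·v(2/3) − u'(0)·0 = 0.
Weak formulation: find u (satisfying any essential BC) such that ∫_0^2/3 u'(x) v'(x) dx = ∫_0^2/3 f v dx for all v ∈ V (Dirichlet at 0 absorbed into V; the Neumann datum at x = 2/3 is zero, so no boundary term remains).
Substituting f(x) = 5*sin(9*π*x/2), the right-hand side is ∫_0^2/3 (5*sin(9*π*x/2)) v dx.


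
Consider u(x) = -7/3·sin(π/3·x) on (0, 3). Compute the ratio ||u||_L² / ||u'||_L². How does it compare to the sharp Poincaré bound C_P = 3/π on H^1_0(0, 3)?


||u||_L² / ||u'||_L² = 3/π = C_P.

u(x) = -7/3·sin(π/3·x), so u'(x) = -7*π*cos(π*x/3)/9.
Writing u(x) = A·sin(kπx/L) with A = -7/3 and k = 1, use ∫_0^L sin²(kπx/L) dx = L/2 and ∫_0^L cos²(kπx/L) dx = L/2.
u² = 49/9·sin²(π/3·x) and (u')² = 49*π^2/81·cos²(π/3·x), and each of sin², cos² integrates to L/2 = 3/2 over (0, 3).
∫_0^3 u² dx = 49/6, so ||u||_L² = 7*sqrt(6)/6.
∫_0^3 (u')² dx = 49*π^2/54, so ||u'||_L² = 7*sqrt(6)*π/18.
Ratio ||u||_L² / ||u'||_L² = 3/π.
Sharp Poincaré constant on H^1_0(0, 3) is C_P = L/π = 3/π, achieved by sin(π/3·x).
This is the k = 1 eigenfunction (up to amplitude), so the ratio equals the sharp Poincaré constant exactly.


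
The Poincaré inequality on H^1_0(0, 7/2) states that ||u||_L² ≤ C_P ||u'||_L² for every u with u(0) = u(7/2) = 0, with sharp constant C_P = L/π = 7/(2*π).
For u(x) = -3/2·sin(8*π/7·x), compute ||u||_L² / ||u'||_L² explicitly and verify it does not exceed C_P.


||u||_L² / ||u'||_L² = 7/(8*π) < C_P = 7/(2*π).

u(x) = -3/2·sin(8*π/7·x), so u'(x) = -12*π*cos(8*π*x/7)/7.
Writing u(x) = A·sin(kπx/L) with A = -3/2 and k = 4, use ∫_0^L sin²(kπx/L) dx = L/2 and ∫_0^L cos²(kπx/L) dx = L/2.
u² = 9/4·sin²(8*π/7·x) and (u')² = 144*π^2/49·cos²(8*π/7·x), and each of sin², cos² integrates to L/2 = 7/4 over (0, 7/2).
∫_0^7/2 u² dx = 63/16, so ||u||_L² = 3*sqrt(7)/4.
∫_0^7/2 (u')² dx = 36*π^2/7, so ||u'||_L² = 6*sqrt(7)*π/7.
Ratio ||u||_L² / ||u'||_L² = 7/(8*π).
Sharp Poincaré constant on H^1_0(0, 7/2) is C_P = L/π = 7/(2*π), achieved by sin(2*π/7·x).
This is the k = 4 harmonic; the ratio L/(kπ) is strictly less than C_P = L/π, consistent with the sharp inequality ||u||_L² ≤ C_P ||u'||_L².


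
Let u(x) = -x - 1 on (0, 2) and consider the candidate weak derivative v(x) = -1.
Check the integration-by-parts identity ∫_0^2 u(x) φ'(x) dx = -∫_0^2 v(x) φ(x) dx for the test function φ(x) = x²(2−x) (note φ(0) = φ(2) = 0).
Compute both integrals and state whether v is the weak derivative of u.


LHS = 4/3, RHS = 4/3. Yes, v = u' weakly.

u(x) = -x - 1, classical derivative u'(x) = -1.
φ(x) = x²(2−x), so φ'(x) = x*(4 - 3*x).
Note φ(0) = φ(2) = 0, so the boundary term u·φ vanishes.
LHS = ∫_0^2 u(x) φ'(x) dx = ∫_0^2 (3*x^3 - x^2 - 4*x) dx. Term by term:
  ∫_0^2 3*x^3 dx = 12;  ∫_0^2 -x^2 dx = -8/3;  ∫_0^2 -4*x dx = -8.
Sum: 12 − 8/3 − 8 = 4/3.
So LHS = 4/3.
∫_0^2 v(x) φ(x) dx = ∫_0^2 (x^3 - 2*x^2) dx. Term by term:
  ∫_0^2 x^3 dx = 4;  ∫_0^2 -2*x^2 dx = -16/3.
Sum: 4 − 16/3 = -4/3.
So RHS = -∫_0^2 v(x) φ(x) dx = 4/3.
LHS = RHS, so the identity holds for this test φ.
Moreover u is smooth here and v(x) = u'(x) = -1 pointwise, so the identity holds for every test function. Hence v is the weak derivative of u.


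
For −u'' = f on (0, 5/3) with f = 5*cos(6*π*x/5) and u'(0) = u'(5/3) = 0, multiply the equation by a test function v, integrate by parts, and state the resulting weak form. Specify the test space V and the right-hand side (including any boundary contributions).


V = H^1(0, 5/3) (no boundary constraint on v; u is determined up to an additive constant); weak form: ∫_0^5/3 u'v' dx = ∫_0^5/3 (5*cos(6*π*x/5)) v dx for all v ∈ V.

Multiply both sides by a test function v and integrate from 0 to 5/3:
  ∫_0^5/3 −u''(x) v(x) dx = ∫_0^5/3 f(x) v(x) dx.
Integrate the LHS by parts once:
  ∫_0^5/3 −u'' v dx = −[u'(x) v(x)]_0^5/3 + ∫_0^5/3 u'(x) v'(x) dx.
Thus ∫_0^5/3 u'(x) v'(x) dx = ∫_0^5/3 f(x) v(x) dx + [u'(x) v(x)]_0^5/3.
Choose V so that boundary terms are either known or forced to vanish.
u has homogeneous Neumann: u'(0) = u'(5/3) = 0. So [u' v]_0^5/3 = 0·v(5/3) − 0·v(0) = 0 for any v; take V = H^1(0, 5/3).
Weak formulation: find u (satisfying any essential BC) such that ∫_0^5/3 u'(x) v'(x) dx = ∫_0^5/3 f v dx for all v ∈ V (homogeneous Neumann, so boundary terms vanish).
Substituting f(x) = 5*cos(6*π*x/5), the right-hand side is ∫_0^5/3 (5*cos(6*π*x/5)) v dx.
Compatibility check (pure Neumann): taking v ≡ 1 ∈ V gives 0 = ∫_0^5/3 f dx + (0) − (0), i.e. ∫_0^5/3 f dx must equal u'(0) − u'(5/3) = 0. Indeed ∫_0^5/3 (5*cos(6*π*x/5)) dx = 0, so the data are compatible. The solution is then unique only up to an additive constant (fix it e.g. by requiring ∫_0^5/3 u dx = 0).


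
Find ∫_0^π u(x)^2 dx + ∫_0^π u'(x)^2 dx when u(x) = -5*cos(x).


||u||_{H^1(0,π)}^2 = 25*π

u'(x) = 5*sin(x).
Expand u² and (u')² and integrate term by term on (0, π), using: for integers n ≥ 1, ∫_0^π sin²(nx) dx = ∫_0^π cos²(nx) dx = π/2; for n ≠ n', ∫_0^π sin(nx)sin(n'x) dx = ∫_0^π cos(nx)cos(n'x) dx = 0; and by product-to-sum, ∫_0^π sin(nx)cos(n'x) dx = ½∫_0^π [sin((n+n')x) + sin((n−n')x)] dx, which is 0 when n+n' is even and 2n/(n²−n'²) when n+n' is odd (it need not vanish on (0, π)).
  u² squared terms: (-5)²·∫cos(x)² dx = 25·π/2 = 25*π/2.
  So ∫_0^π u² dx = 25*π/2.
  (u')² squared terms: (5)²·∫sin(x)² dx = 25·π/2 = 25*π/2.
  So ∫_0^π (u')² dx = 25*π/2.
||u||_{H^1}^2 = (25*π/2) + (25*π/2) = 25*π.


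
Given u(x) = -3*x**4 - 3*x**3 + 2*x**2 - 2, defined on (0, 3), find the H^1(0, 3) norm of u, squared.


||u||_{H^1}^2 = 14308179/140

The H^1 norm (squared) on an interval (0, L) is
  ||u||_{H^1}^2 = ∫_0^L u(x)^2 dx + ∫_0^L u'(x)^2 dx.
Compute u'(x) = -12*x**3 - 9*x**2 + 4*x.
Then u(x)^2 = 9*x**8 + 18*x**7 - 3*x**6 - 12*x**5 + 16*x**4 + 12*x**3 - 8*x**2 + 4 and u'(x)^2 = 144*x**6 + 216*x**5 - 15*x**4 - 72*x**3 + 16*x**2.
Integrate each monomial from 0 to 3 using ∫_0^3 c·x^n dx = c·3^(n+1)/(n+1):
  ∫_0^3 u(x)^2 dx = ∫_0^3 (9*x^8 + 18*x^7 - 3*x^6 - 12*x^5 + 16*x^4 + 12*x^3 - 8*x^2 + 4) dx. Term by term:
    ∫_0^3 9*x^8 dx = 19683;  ∫_0^3 18*x^7 dx = 59049/4;  ∫_0^3 -3*x^6 dx = -6561/7;
    ∫_0^3 -12*x^5 dx = -1458;  ∫_0^3 16*x^4 dx = 3888/5;  ∫_0^3 12*x^3 dx = 243;
    ∫_0^3 -8*x^2 dx = -72;  ∫_0^3 4 dx = 12.
  Sum: 19683 + 59049/4 − 6561/7 − 1458 + 3888/5 + 243 − 72 + 12 = 4621479/140.
  ∫_0^3 u'(x)^2 dx = ∫_0^3 (144*x^6 + 216*x^5 - 15*x^4 - 72*x^3 + 16*x^2) dx. Term by term:
    ∫_0^3 144*x^6 dx = 314928/7;  ∫_0^3 216*x^5 dx = 26244;  ∫_0^3 -15*x^4 dx = -729;
    ∫_0^3 -72*x^3 dx = -1458;  ∫_0^3 16*x^2 dx = 144.
  Sum: 314928/7 + 26244 − 729 − 1458 + 144 = 484335/7.
Adding: ||u||_{H^1}^2 = 4621479/140 + 484335/7 = 14308179/140.


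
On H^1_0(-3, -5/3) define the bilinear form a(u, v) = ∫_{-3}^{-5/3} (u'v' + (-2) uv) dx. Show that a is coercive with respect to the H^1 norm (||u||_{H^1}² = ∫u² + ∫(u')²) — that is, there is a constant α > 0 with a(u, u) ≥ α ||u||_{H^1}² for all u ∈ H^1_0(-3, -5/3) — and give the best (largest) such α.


α = (-32 + 9*π^2)/(16 + 9*π^2)

Coercivity of a(·,·) on H^1_0(-3, -5/3) means a(u, u) ≥ α ||u||_{H^1}² for every u ∈ H^1_0.
The interval has length L = 4/3, and Poincaré/coercivity depend only on L. Here a(u, u) = ∫(u')² + (-2)·∫u².
Here c = -2 < 0 with |c| < (π/L)² = 9*π^2/16, so coercivity still holds. The condition a(u,u) ≥ α||u||_{H^1}² reads (1−α)∫(u')² ≥ (α−c)∫u². Any admissible α is ≤ 1 (rapidly oscillating u have ∫u²/∫(u')² → 0), and α = 1 would force 0 ≥ (1−c)∫u², impossible since c < 1; so 1−α > 0. By the sharp Poincaré inequality on H^1_0 of an interval of length L, ∫(u')² ≥ (π/L)²∫u² with equality for the first sine mode sin(π(x−x₀)/L) (x₀ the left endpoint), so the inequality holds for all u iff (1−α)(π/L)² ≥ α − c, i.e. α ≤ ((π/L)² + c)/((π/L)² + 1) = (1 + c(L/π)²)/(1 + (L/π)²). (Direct route, valid since c ≤ 0: Poincaré gives c∫u² ≥ c(L/π)²∫(u')², so a(u,u) ≥ (1 + c(L/π)²)∫(u')², while ||u||_{H^1}² ≤ (1 + (L/π)²)∫(u')²; dividing yields the same α.) With (π/L)² = 9*π^2/16 and c = -2, the largest admissible constant is α = ((π/L)² + c)/((π/L)² + 1).
Simplifying, α = (-32 + 9*π^2)/(16 + 9*π^2).


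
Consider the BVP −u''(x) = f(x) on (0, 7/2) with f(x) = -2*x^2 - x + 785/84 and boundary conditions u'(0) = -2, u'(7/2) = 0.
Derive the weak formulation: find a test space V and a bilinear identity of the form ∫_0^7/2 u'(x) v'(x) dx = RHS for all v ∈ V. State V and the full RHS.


V = H^1(0, 7/2) (v unrestricted at boundary; u is determined up to an additive constant); weak form: ∫_0^7/2 u'v' dx = ∫_0^7/2 (-2*x^2 - x + 785/84) v dx + 2·v(0) for all v ∈ V.

Multiply both sides by a test function v and integrate from 0 to 7/2:
  ∫_0^7/2 −u''(x) v(x) dx = ∫_0^7/2 f(x) v(x) dx.
Integrate the LHS by parts once:
  ∫_0^7/2 −u'' v dx = −[u'(x) v(x)]_0^7/2 + ∫_0^7/2 u'(x) v'(x) dx.
Thus ∫_0^7/2 u'(x) v'(x) dx = ∫_0^7/2 f(x) v(x) dx + [u'(x) v(x)]_0^7/2.
Choose V so that boundary terms are either known or forced to vanish.
u has inhomogeneous Neumann u'(0) = -2, u'(7/2) = 0. [u' v]_0^7/2 = (0)·v(7/2) − (-2)·v(0) = 2·v(0). Take V = H^1(0, 7/2); boundary term becomes part of RHS.
Weak formulation: find u (satisfying any essential BC) such that ∫_0^7/2 u'(x) v'(x) dx = ∫_0^7/2 f v dx + 2·v(0) for all v ∈ V (Neumann data are natural BCs: they enter the RHS as boundary terms).
Substituting f(x) = -2*x^2 - x + 785/84, the right-hand side is ∫_0^7/2 (-2*x^2 - x + 785/84) v dx + 2·v(0).
Compatibility check (pure Neumann): taking v ≡ 1 ∈ V gives 0 = ∫_0^7/2 f dx + (0) − (-2), i.e. ∫_0^7/2 f dx must equal u'(0) − u'(7/2) = -2. Indeed ∫_0^7/2 (-2*x^2 - x + 785/84) dx = -2, so the data are compatible. The solution is then unique only up to an additive constant (fix it e.g. by requiring ∫_0^7/2 u dx = 0).


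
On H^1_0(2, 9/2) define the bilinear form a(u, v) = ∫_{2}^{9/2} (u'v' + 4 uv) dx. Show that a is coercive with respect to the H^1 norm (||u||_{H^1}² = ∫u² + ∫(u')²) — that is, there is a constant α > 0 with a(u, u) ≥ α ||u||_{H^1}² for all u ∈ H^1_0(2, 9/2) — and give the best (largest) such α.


α = 1

Coercivity of a(·,·) on H^1_0(2, 9/2) means a(u, u) ≥ α ||u||_{H^1}² for every u ∈ H^1_0.
The interval has length L = 5/2, and Poincaré/coercivity depend only on L. Here a(u, u) = ∫(u')² + (4)·∫u².
Here c = 4 ≥ 1, so a(u,u) = ∫(u')² + c∫u² ≥ ∫(u')² + ∫u² = ||u||_{H^1}², i.e. α = 1 works. No larger α is possible: a(u,u) ≥ α||u||_{H^1}² means (1−α)∫(u')² ≥ (α−c)∫u², and for the modes u_n = sin(nπ(x−x₀)/L) (x₀ the left endpoint) one has ∫u_n²/∫(u_n')² = (L/(nπ))² → 0, so a(u_n,u_n)/||u_n||_{H^1}² → 1. Hence the optimal constant is α = 1.
Therefore α = 1.


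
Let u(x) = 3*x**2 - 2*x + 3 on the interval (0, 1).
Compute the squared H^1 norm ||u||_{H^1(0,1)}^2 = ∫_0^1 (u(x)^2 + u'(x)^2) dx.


||u||_{H^1}^2 = 197/15

The H^1 norm (squared) on an interval (0, L) is
  ||u||_{H^1}^2 = ∫_0^L u(x)^2 dx + ∫_0^L u'(x)^2 dx.
Compute u'(x) = 6*x - 2.
Then u(x)^2 = 9*x**4 - 12*x**3 + 22*x**2 - 12*x + 9 and u'(x)^2 = 36*x**2 - 24*x + 4.
Integrate each monomial from 0 to 1 using ∫_0^1 c·x^n dx = c·1^(n+1)/(n+1):
  ∫_0^1 u(x)^2 dx = ∫_0^1 (9*x^4 - 12*x^3 + 22*x^2 - 12*x + 9) dx. Term by term:
    ∫_0^1 9*x^4 dx = 9/5;  ∫_0^1 -12*x^3 dx = -3;  ∫_0^1 22*x^2 dx = 22/3;
    ∫_0^1 -12*x dx = -6;  ∫_0^1 9 dx = 9.
  Sum: 9/5 − 3 + 22/3 − 6 + 9 = 137/15.
  ∫_0^1 u'(x)^2 dx = ∫_0^1 (36*x^2 - 24*x + 4) dx. Term by term:
    ∫_0^1 36*x^2 dx = 12;  ∫_0^1 -24*x dx = -12;  ∫_0^1 4 dx = 4.
  Sum: 12 − 12 + 4 = 4.
Adding: ||u||_{H^1}^2 = 137/15 + 4 = 197/15.


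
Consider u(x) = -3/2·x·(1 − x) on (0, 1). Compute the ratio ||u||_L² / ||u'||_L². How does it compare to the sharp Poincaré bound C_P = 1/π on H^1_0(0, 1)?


||u||_L² / ||u'||_L² = sqrt(10)/10 < C_P = 1/π.

u(x) = -3/2·x·(1 − x), so u'(x) = 3*x - 3/2.
u(x) = -3/2·x·(1 − x) vanishes at x = 0 and x = 1, so u ∈ H^1_0(0, 1). Differentiate via the product rule and integrate the resulting polynomials term by term.
  ∫_0^1 u² dx = ∫_0^1 (9*x^4/4 - 9*x^3/2 + 9*x^2/4) dx. Term by term:
    ∫_0^1 9*x^4/4 dx = 9/20;  ∫_0^1 -9*x^3/2 dx = -9/8;  ∫_0^1 9*x^2/4 dx = 3/4.
  Sum: 9/20 − 9/8 + 3/4 = 3/40.
  ∫_0^1 (u')² dx = ∫_0^1 (9*x^2 - 9*x + 9/4) dx. Term by term:
    ∫_0^1 9*x^2 dx = 3;  ∫_0^1 -9*x dx = -9/2;  ∫_0^1 9/4 dx = 9/4.
  Sum: 3 − 9/2 + 9/4 = 3/4.
∫_0^1 u² dx = 3/40, so ||u||_L² = sqrt(30)/20.
∫_0^1 (u')² dx = 3/4, so ||u'||_L² = sqrt(3)/2.
Ratio ||u||_L² / ||u'||_L² = sqrt(10)/10.
Sharp Poincaré constant on H^1_0(0, 1) is C_P = L/π = 1/π, achieved by sin(π·x).
A polynomial bump cannot attain the sharp Poincaré constant (only the first sine eigenfunction does), so the ratio is strictly less than C_P, consistent with ||u||_L² ≤ C_P ||u'||_L².


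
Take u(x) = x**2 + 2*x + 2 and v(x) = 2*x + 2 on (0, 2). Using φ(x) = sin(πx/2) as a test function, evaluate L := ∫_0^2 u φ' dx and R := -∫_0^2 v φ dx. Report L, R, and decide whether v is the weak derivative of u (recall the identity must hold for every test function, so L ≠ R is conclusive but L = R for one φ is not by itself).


LHS = -16/π, RHS = -16/π. Yes, v = u' weakly.

u(x) = x**2 + 2*x + 2, classical derivative u'(x) = 2*x + 2.
φ(x) = sin(πx/2), so φ'(x) = π*cos(π*x/2)/2.
Note φ(0) = φ(2) = 0, so the boundary term u·φ vanishes.
LHS = ∫_0^2 u(x) φ'(x) dx = ∫_0^2 (π*x^2*cos(π*x/2)/2 + π*x*cos(π*x/2) + π*cos(π*x/2)) dx. Term by term:
  ∫_0^2 π*cos(π*x/2) dx = 0;  ∫_0^2 π*x*cos(π*x/2) dx = -8/π;  ∫_0^2 π*x^2*cos(π*x/2)/2 dx = -8/π.
Sum: 0 − 8/π − 8/π = -16/π.
So LHS = -16/π.
∫_0^2 v(x) φ(x) dx = ∫_0^2 (2*x*sin(π*x/2) + 2*sin(π*x/2)) dx. Term by term:
  ∫_0^2 2*sin(π*x/2) dx = 8/π;  ∫_0^2 2*x*sin(π*x/2) dx = 8/π.
Sum: 8/π + 8/π = 16/π.
So RHS = -∫_0^2 v(x) φ(x) dx = -16/π.
LHS = RHS, so the identity holds for this test φ.
Moreover u is smooth here and v(x) = u'(x) = 2*x + 2 pointwise, so the identity holds for every test function. Hence v is the weak derivative of u.


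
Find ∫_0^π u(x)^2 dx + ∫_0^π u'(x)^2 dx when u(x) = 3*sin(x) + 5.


||u||_{H^1(0,π)}^2 = 60 + 34*π

u'(x) = 3*cos(x).
Expand u² and (u')² and integrate term by term on (0, π), using: for integers n ≥ 1, ∫_0^π sin²(nx) dx = ∫_0^π cos²(nx) dx = π/2; for n ≠ n', ∫_0^π sin(nx)sin(n'x) dx = ∫_0^π cos(nx)cos(n'x) dx = 0; and by product-to-sum, ∫_0^π sin(nx)cos(n'x) dx = ½∫_0^π [sin((n+n')x) + sin((n−n')x)] dx, which is 0 when n+n' is even and 2n/(n²−n'²) when n+n' is odd (it need not vanish on (0, π)). For the constant mode: ∫_0^π 1 dx = π, ∫_0^π cos(nx) dx = 0, ∫_0^π sin(nx) dx = (1−(−1)^n)/n.
  u² squared terms: (5)²·∫1 dx = 25·π = 25*π;  (3)²·∫sin(x)² dx = 9·π/2 = 9*π/2.
  u² cross terms: 2·(5)·(3)·∫1·sin(x) dx = 30·(2) = 60.
  So ∫_0^π u² dx = 25*π + 9*π/2 + 60 = 60 + 59*π/2.
  (u')² squared terms: (3)²·∫cos(x)² dx = 9·π/2 = 9*π/2.
  So ∫_0^π (u')² dx = 9*π/2.
||u||_{H^1}^2 = (60 + 59*π/2) + (9*π/2) = 60 + 34*π.


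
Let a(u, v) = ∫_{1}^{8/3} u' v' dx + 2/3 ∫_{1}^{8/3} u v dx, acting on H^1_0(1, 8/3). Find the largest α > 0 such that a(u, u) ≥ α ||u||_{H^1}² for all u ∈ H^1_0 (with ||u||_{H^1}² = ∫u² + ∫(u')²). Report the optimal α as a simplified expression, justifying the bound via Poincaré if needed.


α = (50 + 27*π^2)/(3*(25 + 9*π^2))

Coercivity of a(·,·) on H^1_0(1, 8/3) means a(u, u) ≥ α ||u||_{H^1}² for every u ∈ H^1_0.
The interval has length L = 5/3, and Poincaré/coercivity depend only on L. Here a(u, u) = ∫(u')² + (2/3)·∫u².
Here 0 < c = 2/3 < 1. The condition a(u,u) ≥ α||u||_{H^1}² reads (1−α)∫(u')² ≥ (α−c)∫u². Any admissible α is ≤ 1 (rapidly oscillating u have ∫u²/∫(u')² → 0), and α = 1 would force 0 ≥ (1−c)∫u², impossible since c < 1; so 1−α > 0. By the sharp Poincaré inequality on H^1_0 of an interval of length L, ∫(u')² ≥ (π/L)²∫u² with equality for the first sine mode sin(π(x−x₀)/L) (x₀ the left endpoint), so the inequality holds for all u iff (1−α)(π/L)² ≥ α − c, i.e. α ≤ ((π/L)² + c)/((π/L)² + 1) = (1 + c(L/π)²)/(1 + (L/π)²). With (π/L)² = 9*π^2/25 and c = 2/3, the largest admissible constant is α = ((π/L)² + c)/((π/L)² + 1).
Simplifying, α = (50 + 27*π^2)/(3*(25 + 9*π^2)).


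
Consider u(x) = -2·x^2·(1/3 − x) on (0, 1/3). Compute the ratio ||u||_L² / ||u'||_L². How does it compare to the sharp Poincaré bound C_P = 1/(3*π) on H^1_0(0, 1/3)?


||u||_L² / ||u'||_L² = sqrt(14)/42 < C_P = 1/(3*π).

u(x) = -2·x^2·(1/3 − x), so u'(x) = 2*x*(9*x - 2)/3.
u(x) = -2·x^2·(1/3 − x) vanishes at x = 0 and x = 1/3, so u ∈ H^1_0(0, 1/3). Differentiate via the product rule and integrate the resulting polynomials term by term.
  ∫_0^1/3 u² dx = ∫_0^1/3 (4*x^6 - 8*x^5/3 + 4*x^4/9) dx. Term by term:
    ∫_0^1/3 4*x^6 dx = 4/15309;  ∫_0^1/3 -8*x^5/3 dx = -4/6561;  ∫_0^1/3 4*x^4/9 dx = 4/10935.
  Sum: 4/15309 − 4/6561 + 4/10935 = 4/229635.
  ∫_0^1/3 (u')² dx = ∫_0^1/3 (36*x^4 - 16*x^3 + 16*x^2/9) dx. Term by term:
    ∫_0^1/3 36*x^4 dx = 4/135;  ∫_0^1/3 -16*x^3 dx = -4/81;  ∫_0^1/3 16*x^2/9 dx = 16/729.
  Sum: 4/135 − 4/81 + 16/729 = 8/3645.
∫_0^1/3 u² dx = 4/229635, so ||u||_L² = 2*sqrt(35)/2835.
∫_0^1/3 (u')² dx = 8/3645, so ||u'||_L² = 2*sqrt(10)/135.
Ratio ||u||_L² / ||u'||_L² = sqrt(14)/42.
Sharp Poincaré constant on H^1_0(0, 1/3) is C_P = L/π = 1/(3*π), achieved by sin(3*π·x).
A polynomial bump cannot attain the sharp Poincaré constant (only the first sine eigenfunction does), so the ratio is strictly less than C_P, consistent with ||u||_L² ≤ C_P ||u'||_L².


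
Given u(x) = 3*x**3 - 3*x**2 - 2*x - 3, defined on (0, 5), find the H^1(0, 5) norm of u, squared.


||u||_{H^1}^2 = 3609505/42

The H^1 norm (squared) on an interval (0, L) is
  ||u||_{H^1}^2 = ∫_0^L u(x)^2 dx + ∫_0^L u'(x)^2 dx.
Compute u'(x) = 9*x**2 - 6*x - 2.
Then u(x)^2 = 9*x**6 - 18*x**5 - 3*x**4 - 6*x**3 + 22*x**2 + 12*x + 9 and u'(x)^2 = 81*x**4 - 108*x**3 + 24*x + 4.
Integrate each monomial from 0 to 5 using ∫_0^5 c·x^n dx = c·5^(n+1)/(n+1):
  ∫_0^5 u(x)^2 dx = ∫_0^5 (9*x^6 - 18*x^5 - 3*x^4 - 6*x^3 + 22*x^2 + 12*x + 9) dx. Term by term:
    ∫_0^5 9*x^6 dx = 703125/7;  ∫_0^5 -18*x^5 dx = -46875;  ∫_0^5 -3*x^4 dx = -1875;
    ∫_0^5 -6*x^3 dx = -1875/2;  ∫_0^5 22*x^2 dx = 2750/3;  ∫_0^5 12*x dx = 150;
    ∫_0^5 9 dx = 45.
  Sum: 703125/7 − 46875 − 1875 − 1875/2 + 2750/3 + 150 + 45 = 2178565/42.
  ∫_0^5 u'(x)^2 dx = ∫_0^5 (81*x^4 - 108*x^3 + 24*x + 4) dx. Term by term:
    ∫_0^5 81*x^4 dx = 50625;  ∫_0^5 -108*x^3 dx = -16875;  ∫_0^5 24*x dx = 300;
    ∫_0^5 4 dx = 20.
  Sum: 50625 − 16875 + 300 + 20 = 34070.
Adding: ||u||_{H^1}^2 = 2178565/42 + 34070 = 3609505/42.


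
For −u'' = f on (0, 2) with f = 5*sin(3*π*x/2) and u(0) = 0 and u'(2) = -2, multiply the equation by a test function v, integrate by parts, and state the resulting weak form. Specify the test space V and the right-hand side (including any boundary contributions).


V = {v ∈ H^1(0, 2) : v(0) = 0} (test functions vanish at x = 0 where u is specified); weak form: ∫_0^2 u'v' dx = ∫_0^2 (5*sin(3*π*x/2)) v dx − 2·v(2) for all v ∈ V.

Multiply both sides by a test function v and integrate from 0 to 2:
  ∫_0^2 −u''(x) v(x) dx = ∫_0^2 f(x) v(x) dx.
Integrate the LHS by parts once:
  ∫_0^2 −u'' v dx = −[u'(x) v(x)]_0^2 + ∫_0^2 u'(x) v'(x) dx.
Thus ∫_0^2 u'(x) v'(x) dx = ∫_0^2 f(x) v(x) dx + [u'(x) v(x)]_0^2.
Choose V so that boundary terms are either known or forced to vanish.
Mixed BC: u(0) = 0 (Dirichlet) and u'(2) = -2 (Neumann). Define V = {v ∈ H^1(0, 2) : v(0) = 0}. Then [u' v]_0^2 = u'(2)·v(2) − u'(0)·0 = − 2·v(2).
Weak formulation: find u (satisfying any essential BC) such that ∫_0^2 u'(x) v'(x) dx = ∫_0^2 f v dx − 2·v(2) for all v ∈ V (Dirichlet at 0 absorbed into V; Neumann datum at x = 2 contributes the boundary term).
Substituting f(x) = 5*sin(3*π*x/2), the right-hand side is ∫_0^2 (5*sin(3*π*x/2)) v dx − 2·v(2).


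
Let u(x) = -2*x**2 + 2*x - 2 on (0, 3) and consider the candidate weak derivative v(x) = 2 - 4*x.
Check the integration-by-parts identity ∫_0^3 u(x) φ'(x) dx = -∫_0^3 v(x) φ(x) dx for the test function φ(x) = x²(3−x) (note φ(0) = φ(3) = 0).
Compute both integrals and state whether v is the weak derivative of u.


LHS = 351/10, RHS = 351/10. Yes, v = u' weakly.

u(x) = -2*x**2 + 2*x - 2, classical derivative u'(x) = 2 - 4*x.
φ(x) = x²(3−x), so φ'(x) = 3*x*(2 - x).
Note φ(0) = φ(3) = 0, so the boundary term u·φ vanishes.
LHS = ∫_0^3 u(x) φ'(x) dx = ∫_0^3 (6*x^4 - 18*x^3 + 18*x^2 - 12*x) dx. Term by term:
  ∫_0^3 6*x^4 dx = 1458/5;  ∫_0^3 -18*x^3 dx = -729/2;  ∫_0^3 18*x^2 dx = 162;
  ∫_0^3 -12*x dx = -54.
Sum: 1458/5 − 729/2 + 162 − 54 = 351/10.
So LHS = 351/10.
∫_0^3 v(x) φ(x) dx = ∫_0^3 (4*x^4 - 14*x^3 + 6*x^2) dx. Term by term:
  ∫_0^3 4*x^4 dx = 972/5;  ∫_0^3 -14*x^3 dx = -567/2;  ∫_0^3 6*x^2 dx = 54.
Sum: 972/5 − 567/2 + 54 = -351/10.
So RHS = -∫_0^3 v(x) φ(x) dx = 351/10.
LHS = RHS, so the identity holds for this test φ.
Moreover u is smooth here and v(x) = u'(x) = 2 - 4*x pointwise, so the identity holds for every test function. Hence v is the weak derivative of u.


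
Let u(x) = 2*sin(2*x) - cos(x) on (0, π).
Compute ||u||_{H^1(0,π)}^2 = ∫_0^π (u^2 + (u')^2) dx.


||u||_{H^1(0,π)}^2 = -32/3 + 11*π

u'(x) = sin(x) + 4*cos(2*x).
Expand u² and (u')² and integrate term by term on (0, π), using: for integers n ≥ 1, ∫_0^π sin²(nx) dx = ∫_0^π cos²(nx) dx = π/2; for n ≠ n', ∫_0^π sin(nx)sin(n'x) dx = ∫_0^π cos(nx)cos(n'x) dx = 0; and by product-to-sum, ∫_0^π sin(nx)cos(n'x) dx = ½∫_0^π [sin((n+n')x) + sin((n−n')x)] dx, which is 0 when n+n' is even and 2n/(n²−n'²) when n+n' is odd (it need not vanish on (0, π)).
  u² squared terms: (-1)²·∫cos(x)² dx = 1·π/2 = π/2;  (2)²·∫sin(2x)² dx = 4·π/2 = 2*π.
  u² cross terms: 2·(-1)·(2)·∫cos(x)·sin(2x) dx = -4·(4/3) = -16/3.
  So ∫_0^π u² dx = π/2 + 2*π − 16/3 = -16/3 + 5*π/2.
  (u')² squared terms: (4)²·∫cos(2x)² dx = 16·π/2 = 8*π;  (1)²·∫sin(x)² dx = 1·π/2 = π/2.
  (u')² cross terms: 2·(4)·(1)·∫cos(2x)·sin(x) dx = 8·(-2/3) = -16/3.
  So ∫_0^π (u')² dx = 8*π + π/2 − 16/3 = -16/3 + 17*π/2.
||u||_{H^1}^2 = (-16/3 + 5*π/2) + (-16/3 + 17*π/2) = -32/3 + 11*π.


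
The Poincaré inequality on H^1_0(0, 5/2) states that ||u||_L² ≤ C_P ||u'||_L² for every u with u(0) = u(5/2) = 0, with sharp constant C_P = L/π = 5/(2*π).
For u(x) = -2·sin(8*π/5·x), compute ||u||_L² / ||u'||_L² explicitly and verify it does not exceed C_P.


||u||_L² / ||u'||_L² = 5/(8*π) < C_P = 5/(2*π).

u(x) = -2·sin(8*π/5·x), so u'(x) = -16*π*cos(8*π*x/5)/5.
Writing u(x) = A·sin(kπx/L) with A = -2 and k = 4, use ∫_0^L sin²(kπx/L) dx = L/2 and ∫_0^L cos²(kπx/L) dx = L/2.
u² = 4·sin²(8*π/5·x) and (u')² = 256*π^2/25·cos²(8*π/5·x), and each of sin², cos² integrates to L/2 = 5/4 over (0, 5/2).
∫_0^5/2 u² dx = 5, so ||u||_L² = sqrt(5).
∫_0^5/2 (u')² dx = 64*π^2/5, so ||u'||_L² = 8*sqrt(5)*π/5.
Ratio ||u||_L² / ||u'||_L² = 5/(8*π).
Sharp Poincaré constant on H^1_0(0, 5/2) is C_P = L/π = 5/(2*π), achieved by sin(2*π/5·x).
This is the k = 4 harmonic; the ratio L/(kπ) is strictly less than C_P = L/π, consistent with the sharp inequality ||u||_L² ≤ C_P ||u'||_L².


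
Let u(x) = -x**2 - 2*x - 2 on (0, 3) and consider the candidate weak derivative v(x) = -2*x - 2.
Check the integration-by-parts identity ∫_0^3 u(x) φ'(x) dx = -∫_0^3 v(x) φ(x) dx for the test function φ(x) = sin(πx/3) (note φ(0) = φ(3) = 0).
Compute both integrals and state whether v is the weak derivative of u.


LHS = 30/π, RHS = 30/π. Yes, v = u' weakly.

u(x) = -x**2 - 2*x - 2, classical derivative u'(x) = -2*x - 2.
φ(x) = sin(πx/3), so φ'(x) = π*cos(π*x/3)/3.
Note φ(0) = φ(3) = 0, so the boundary term u·φ vanishes.
LHS = ∫_0^3 u(x) φ'(x) dx = ∫_0^3 (-π*x^2*cos(π*x/3)/3 - 2*π*x*cos(π*x/3)/3 - 2*π*cos(π*x/3)/3) dx. Term by term:
  ∫_0^3 -2*π*cos(π*x/3)/3 dx = 0;  ∫_0^3 -2*π*x*cos(π*x/3)/3 dx = 12/π;  ∫_0^3 -π*x^2*cos(π*x/3)/3 dx = 18/π.
Sum: 0 + 12/π + 18/π = 30/π.
So LHS = 30/π.
∫_0^3 v(x) φ(x) dx = ∫_0^3 (-2*x*sin(π*x/3) - 2*sin(π*x/3)) dx. Term by term:
  ∫_0^3 -2*sin(π*x/3) dx = -12/π;  ∫_0^3 -2*x*sin(π*x/3) dx = -18/π.
Sum: -12/π − 18/π = -30/π.
So RHS = -∫_0^3 v(x) φ(x) dx = 30/π.
LHS = RHS, so the identity holds for this test φ.
Moreover u is smooth here and v(x) = u'(x) = -2*x - 2 pointwise, so the identity holds for every test function. Hence v is the weak derivative of u.


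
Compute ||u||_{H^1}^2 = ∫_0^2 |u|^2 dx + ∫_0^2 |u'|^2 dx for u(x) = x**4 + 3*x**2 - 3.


||u||_{H^1}^2 = 268246/315

The H^1 norm (squared) on an interval (0, L) is
  ||u||_{H^1}^2 = ∫_0^L u(x)^2 dx + ∫_0^L u'(x)^2 dx.
Compute u'(x) = 4*x**3 + 6*x.
Then u(x)^2 = x**8 + 6*x**6 + 3*x**4 - 18*x**2 + 9 and u'(x)^2 = 16*x**6 + 48*x**4 + 36*x**2.
Integrate each monomial from 0 to 2 using ∫_0^2 c·x^n dx = c·2^(n+1)/(n+1):
  ∫_0^2 u(x)^2 dx = ∫_0^2 (x^8 + 6*x^6 + 3*x^4 - 18*x^2 + 9) dx. Term by term:
    ∫_0^2 x^8 dx = 512/9;  ∫_0^2 6*x^6 dx = 768/7;  ∫_0^2 3*x^4 dx = 96/5;
    ∫_0^2 -18*x^2 dx = -48;  ∫_0^2 9 dx = 18.
  Sum: 512/9 + 768/7 + 96/5 − 48 + 18 = 49078/315.
  ∫_0^2 u'(x)^2 dx = ∫_0^2 (16*x^6 + 48*x^4 + 36*x^2) dx. Term by term:
    ∫_0^2 16*x^6 dx = 2048/7;  ∫_0^2 48*x^4 dx = 1536/5;  ∫_0^2 36*x^2 dx = 96.
  Sum: 2048/7 + 1536/5 + 96 = 24352/35.
Adding: ||u||_{H^1}^2 = 49078/315 + 24352/35 = 268246/315.
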